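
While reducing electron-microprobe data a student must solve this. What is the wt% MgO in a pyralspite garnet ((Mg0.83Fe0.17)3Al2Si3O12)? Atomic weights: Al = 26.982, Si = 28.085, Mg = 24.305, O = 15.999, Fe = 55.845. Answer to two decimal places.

Formula mass = 419.207 g/mol.
2.49 Mg → 2.4900 mol MgO per formula unit; M(MgO) = 40.304, so MgO mass = 100.357 g.
100.357/419.207 × 100 = 23.94 wt%.

23.94 wt%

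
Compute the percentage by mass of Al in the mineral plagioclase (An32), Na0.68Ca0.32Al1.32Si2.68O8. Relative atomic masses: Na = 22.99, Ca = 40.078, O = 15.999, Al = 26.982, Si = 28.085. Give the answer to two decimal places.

Formula mass = 0.68×22.99 + 0.32×40.078 + 1.32×26.982 + 2.68×28.085 + 8×15.999 = 267.334 g/mol, of which 35.616 g is Al.
So Al makes up 35.616/267.334 = 0.1332 of the mass, i.e. 13.32%.

13.32 wt%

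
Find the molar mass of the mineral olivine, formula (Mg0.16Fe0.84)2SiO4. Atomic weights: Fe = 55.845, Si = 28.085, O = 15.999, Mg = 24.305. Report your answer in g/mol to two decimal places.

The formula mass is the sum 0.32·24.305 + 1.68·55.845 + 1·28.085 + 4·15.999.

193.68 g/mol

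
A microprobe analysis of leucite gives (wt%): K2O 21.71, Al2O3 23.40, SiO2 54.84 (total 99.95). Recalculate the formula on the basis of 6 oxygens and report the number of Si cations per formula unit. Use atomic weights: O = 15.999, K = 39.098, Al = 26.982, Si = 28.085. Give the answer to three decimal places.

1.995 Si apfu

21.71 wt% K2O ÷ 94.195 g/mol = 0.23048 mol, giving 0.46096 K and 0.23048 O.
23.40 wt% Al2O3 ÷ 101.961 g/mol = 0.22950 mol, giving 0.45900 Al and 0.68850 O.
54.84 wt% SiO2 ÷ 60.083 g/mol = 0.91274 mol, giving 0.91274 Si and 1.82548 O.
Oxygen sums to 2.74446; scaling by 6/2.74446 = 2.18622 puts the formula on 6 O.
Si: 0.91274 × 2.18622 = 1.995 atoms per formula unit.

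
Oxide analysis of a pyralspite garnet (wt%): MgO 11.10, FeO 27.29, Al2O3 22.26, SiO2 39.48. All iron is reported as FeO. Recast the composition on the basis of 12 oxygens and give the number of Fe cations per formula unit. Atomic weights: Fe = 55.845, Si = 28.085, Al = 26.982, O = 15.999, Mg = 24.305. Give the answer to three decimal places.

11.10 wt% MgO ÷ 40.304 g/mol = 0.27541 mol, giving 0.27541 Mg and 0.27541 O.
27.29 wt% FeO ÷ 71.844 g/mol = 0.37985 mol, giving 0.37985 Fe and 0.37985 O.
22.26 wt% Al2O3 ÷ 101.961 g/mol = 0.21832 mol, giving 0.43664 Al and 0.65496 O.
39.48 wt% SiO2 ÷ 60.083 g/mol = 0.65709 mol, giving 0.65709 Si and 1.31418 O.
Oxygen sums to 2.62440; scaling by 12/2.62440 = 4.57247 puts the formula on 12 O.
Fe: 0.37985 × 4.57247 = 1.737 atoms per formula unit.

1.737 Fe apfu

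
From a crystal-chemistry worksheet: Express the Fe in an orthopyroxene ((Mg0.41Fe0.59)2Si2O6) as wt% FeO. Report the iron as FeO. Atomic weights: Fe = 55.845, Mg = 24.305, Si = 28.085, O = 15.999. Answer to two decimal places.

35.62 wt%

Formula mass = 237.991 g/mol.
1.18 Fe → 1.1800 mol FeO per formula unit; M(FeO) = 71.844, so FeO mass = 84.776 g.
84.776/237.991 × 100 = 35.62 wt%.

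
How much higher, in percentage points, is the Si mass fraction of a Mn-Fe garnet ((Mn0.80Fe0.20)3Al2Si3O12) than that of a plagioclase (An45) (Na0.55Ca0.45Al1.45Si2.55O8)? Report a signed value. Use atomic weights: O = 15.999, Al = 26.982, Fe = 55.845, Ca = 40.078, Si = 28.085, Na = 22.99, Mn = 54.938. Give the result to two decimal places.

M((Mn0.80Fe0.20)3Al2Si3O12) = 495.565 g/mol, so wt% Si = 84.255/495.565 × 100 = 17.00%.
M(Na0.55Ca0.45Al1.45Si2.55O8) = 269.412 g/mol, so wt% Si = 71.617/269.412 × 100 = 26.58%.
17.00 − 26.58 = -9.58 pp.

-9.58 percentage points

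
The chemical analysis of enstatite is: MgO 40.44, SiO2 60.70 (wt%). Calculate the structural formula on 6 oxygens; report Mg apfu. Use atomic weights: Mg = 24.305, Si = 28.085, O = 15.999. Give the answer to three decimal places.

MgO (M=40.304): mol = 1.00337; Mg = 1.00337, O = 1.00337.
SiO2 (M=60.083): mol = 1.01027; Si = 1.01027, O = 2.02054.
ΣO = 3.02391; factor = 6/ΣO = 1.98419.
Mg apfu = 1.00337 × 1.98419 = 1.991.

1.991 Mg apfu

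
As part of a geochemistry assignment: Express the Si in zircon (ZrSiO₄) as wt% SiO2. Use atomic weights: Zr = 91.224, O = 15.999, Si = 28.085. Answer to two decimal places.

M(ZrSiO₄) = 183.305 g/mol; M(SiO2) = 60.083 g/mol.
Moles SiO2 per formula unit = 1 Si ÷ 1 = 1.0000.
SiO2 fraction = (1.0000 × 60.083) / 183.305 = 60.083/183.305 = 0.3278.

32.78 wt%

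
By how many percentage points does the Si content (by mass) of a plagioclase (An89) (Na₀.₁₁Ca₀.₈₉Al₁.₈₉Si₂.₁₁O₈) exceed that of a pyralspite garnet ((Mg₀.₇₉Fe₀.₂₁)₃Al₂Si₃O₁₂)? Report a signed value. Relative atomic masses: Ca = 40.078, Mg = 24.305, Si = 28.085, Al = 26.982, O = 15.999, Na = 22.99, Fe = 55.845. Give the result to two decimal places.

1.52 percentage points

First mineral: 59.259 g Si in 276.446 g formula = 21.44 wt% Si.
Second mineral: 84.255 g Si in 422.992 g formula = 19.92 wt% Si.
21.44% − 19.92% gives a difference of 1.52 percentage points.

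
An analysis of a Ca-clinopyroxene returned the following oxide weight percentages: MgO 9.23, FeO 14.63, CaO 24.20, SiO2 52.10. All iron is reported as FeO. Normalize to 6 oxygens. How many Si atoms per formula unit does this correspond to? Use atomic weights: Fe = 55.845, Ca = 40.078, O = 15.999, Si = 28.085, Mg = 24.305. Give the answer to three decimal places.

2.002 Si apfu

9.23 wt% MgO ÷ 40.304 g/mol = 0.22901 mol, giving 0.22901 Mg and 0.22901 O.
14.63 wt% FeO ÷ 71.844 g/mol = 0.20364 mol, giving 0.20364 Fe and 0.20364 O.
24.20 wt% CaO ÷ 56.077 g/mol = 0.43155 mol, giving 0.43155 Ca and 0.43155 O.
52.10 wt% SiO2 ÷ 60.083 g/mol = 0.86713 mol, giving 0.86713 Si and 1.73426 O.
Oxygen sums to 2.59846; scaling by 6/2.59846 = 2.30906 puts the formula on 6 O.
Si: 0.86713 × 2.30906 = 2.002 atoms per formula unit.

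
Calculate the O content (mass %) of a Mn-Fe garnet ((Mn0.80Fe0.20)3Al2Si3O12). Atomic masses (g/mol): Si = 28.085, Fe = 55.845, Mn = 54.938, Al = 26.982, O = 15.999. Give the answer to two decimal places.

38.74 mass %

Molar mass of (Mn0.80Fe0.20)3Al2Si3O12: 2.40*54.938 + 0.60*55.845 + 2*26.982 + 3*28.085 + 12*15.999 = 495.565 g/mol.
Mass of O per formula unit: 12 × 15.999 = 191.988 g.
Weight fraction O = 191.988 / 495.565 = 0.3874.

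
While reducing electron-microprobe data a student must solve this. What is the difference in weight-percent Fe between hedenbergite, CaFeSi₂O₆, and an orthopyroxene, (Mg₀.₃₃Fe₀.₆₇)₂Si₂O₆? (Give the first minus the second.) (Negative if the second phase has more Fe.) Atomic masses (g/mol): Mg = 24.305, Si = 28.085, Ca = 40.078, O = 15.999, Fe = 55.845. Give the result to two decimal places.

-8.28 percentage points

M(CaFeSi₂O₆) = 248.087 g/mol, so wt% Fe = 55.845/248.087 × 100 = 22.51%.
M((Mg₀.₃₃Fe₀.₆₇)₂Si₂O₆) = 243.038 g/mol, so wt% Fe = 74.832/243.038 × 100 = 30.79%.
22.51 − 30.79 = -8.28 pp.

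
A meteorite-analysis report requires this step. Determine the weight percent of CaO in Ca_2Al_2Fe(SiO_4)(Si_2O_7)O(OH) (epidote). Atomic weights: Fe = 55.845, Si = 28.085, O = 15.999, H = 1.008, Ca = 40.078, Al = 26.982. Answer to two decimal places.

Formula mass = 483.215 g/mol.
2 Ca → 2.0000 mol CaO per formula unit; M(CaO) = 56.077, so CaO mass = 112.154 g.
112.154/483.215 × 100 = 23.21 wt%.

23.21 wt%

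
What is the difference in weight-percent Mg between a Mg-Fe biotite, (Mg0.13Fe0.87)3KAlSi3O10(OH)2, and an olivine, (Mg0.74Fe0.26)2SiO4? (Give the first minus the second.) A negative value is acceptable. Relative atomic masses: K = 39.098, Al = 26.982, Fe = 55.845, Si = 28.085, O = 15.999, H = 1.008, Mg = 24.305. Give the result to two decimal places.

First mineral: 9.479 g Mg in 499.573 g formula = 1.90 wt% Mg.
Second mineral: 35.971 g Mg in 157.092 g formula = 22.90 wt% Mg.
1.90% − 22.90% gives a difference of -21.00 percentage points.

-21.00 percentage points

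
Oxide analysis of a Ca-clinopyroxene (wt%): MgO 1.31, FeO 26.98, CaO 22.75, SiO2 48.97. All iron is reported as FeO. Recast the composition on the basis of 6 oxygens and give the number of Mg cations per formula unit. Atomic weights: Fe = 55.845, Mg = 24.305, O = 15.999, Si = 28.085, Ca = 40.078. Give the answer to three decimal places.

0.080 Mg apfu

MgO: 1.31/40.304 = 0.03250 mol → 0.03250 mol Mg, 0.03250 mol O.
FeO: 26.98/71.844 = 0.37554 mol → 0.37554 mol Fe, 0.37554 mol O.
CaO: 22.75/56.077 = 0.40569 mol → 0.40569 mol Ca, 0.40569 mol O.
SiO2: 48.97/60.083 = 0.81504 mol → 0.81504 mol Si, 1.63008 mol O.
Total oxygen = 2.44381 mol. Normalization factor = 6/2.44381 = 2.45518.
Mg per 6 O = 0.03250 × 2.45518 = 0.080.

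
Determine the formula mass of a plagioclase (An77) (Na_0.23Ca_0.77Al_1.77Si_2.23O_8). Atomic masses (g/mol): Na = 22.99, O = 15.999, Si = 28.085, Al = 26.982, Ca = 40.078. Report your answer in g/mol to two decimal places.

274.53 g/mol

The formula mass is the sum 0.23*22.99 + 0.77*40.078 + 1.77*26.982 + 2.23*28.085 + 8*15.999.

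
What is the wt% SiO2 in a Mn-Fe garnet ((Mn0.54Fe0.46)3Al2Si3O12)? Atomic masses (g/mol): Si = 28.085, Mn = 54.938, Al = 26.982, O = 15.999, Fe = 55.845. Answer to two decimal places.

M((Mn0.54Fe0.46)3Al2Si3O12) = 496.273 g/mol; M(SiO2) = 60.083 g/mol.
Moles SiO2 per formula unit = 3 Si ÷ 1 = 3.0000.
SiO2 fraction = (3.0000 × 60.083) / 496.273 = 180.249/496.273 = 0.3632.

36.32 wt%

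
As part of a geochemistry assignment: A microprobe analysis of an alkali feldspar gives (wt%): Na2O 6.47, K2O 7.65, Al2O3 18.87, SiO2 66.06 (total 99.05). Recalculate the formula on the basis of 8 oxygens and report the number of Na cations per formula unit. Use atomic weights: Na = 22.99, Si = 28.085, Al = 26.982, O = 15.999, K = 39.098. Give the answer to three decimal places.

Na2O (M=61.979): mol = 0.10439; Na = 0.20878, O = 0.10439.
K2O (M=94.195): mol = 0.08121; K = 0.16242, O = 0.08121.
Al2O3 (M=101.961): mol = 0.18507; Al = 0.37014, O = 0.55521.
SiO2 (M=60.083): mol = 1.09948; Si = 1.09948, O = 2.19896.
ΣO = 2.93977; factor = 8/ΣO = 2.72130.
Na apfu = 0.20878 × 2.72130 = 0.568.

0.568 Na apfu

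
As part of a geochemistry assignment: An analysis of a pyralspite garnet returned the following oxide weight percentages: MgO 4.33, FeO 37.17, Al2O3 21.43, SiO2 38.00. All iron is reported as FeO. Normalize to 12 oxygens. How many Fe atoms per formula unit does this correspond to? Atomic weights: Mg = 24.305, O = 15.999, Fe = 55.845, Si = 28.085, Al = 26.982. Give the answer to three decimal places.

MgO (M=40.304): mol = 0.10743; Mg = 0.10743, O = 0.10743.
FeO (M=71.844): mol = 0.51737; Fe = 0.51737, O = 0.51737.
Al2O3 (M=101.961): mol = 0.21018; Al = 0.42036, O = 0.63054.
SiO2 (M=60.083): mol = 0.63246; Si = 0.63246, O = 1.26492.
ΣO = 2.52026; factor = 12/ΣO = 4.76141.
Fe apfu = 0.51737 × 4.76141 = 2.463.

2.463 Fe apfu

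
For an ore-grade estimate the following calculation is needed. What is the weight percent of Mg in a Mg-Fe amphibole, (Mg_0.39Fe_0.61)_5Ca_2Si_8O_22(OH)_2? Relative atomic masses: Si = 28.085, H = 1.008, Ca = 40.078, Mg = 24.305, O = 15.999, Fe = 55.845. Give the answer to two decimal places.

M((Mg_0.39Fe_0.61)_5Ca_2Si_8O_22(OH)_2) = 908.550 g/mol.
Mg contributes 1.95 × 24.305 = 47.395 g per mole.
47.395/908.550 = 0.0522 → 5.22%.

5.22 wt%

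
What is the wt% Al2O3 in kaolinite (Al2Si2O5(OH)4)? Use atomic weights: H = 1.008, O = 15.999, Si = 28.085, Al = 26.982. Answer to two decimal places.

Molar mass of Al2Si2O5(OH)4 = 2×26.982 + 2×28.085 + 9×15.999 + 4×1.008 = 258.157 g/mol.
Each formula unit contains 2 Al, equivalent to 2/2 = 1.0000 mol Al2O3.
M(Al2O3) = 2×26.982 + 3×15.999 = 101.961 g/mol.
Mass of Al2O3 per formula unit = 1.0000 × 101.961 = 101.961 g.
Al2O3 wt% = 101.961 / 258.157 × 100 = 39.50%.

39.50 wt%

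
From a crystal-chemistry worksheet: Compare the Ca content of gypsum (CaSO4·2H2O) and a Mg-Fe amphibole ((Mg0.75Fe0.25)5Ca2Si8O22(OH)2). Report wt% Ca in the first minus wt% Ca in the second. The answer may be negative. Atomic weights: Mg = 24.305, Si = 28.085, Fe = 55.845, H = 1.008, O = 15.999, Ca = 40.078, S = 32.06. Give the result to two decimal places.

13.87 percentage points

Ca in CaSO4·2H2O: molar mass 172.164 g/mol; 1×40.078 = 40.078 g → 23.28 wt%.
Ca in (Mg0.75Fe0.25)5Ca2Si8O22(OH)2: molar mass 851.778 g/mol; 2×40.078 = 80.156 g → 9.41 wt%.
Difference = 23.28 − 9.41 = 13.87 percentage points.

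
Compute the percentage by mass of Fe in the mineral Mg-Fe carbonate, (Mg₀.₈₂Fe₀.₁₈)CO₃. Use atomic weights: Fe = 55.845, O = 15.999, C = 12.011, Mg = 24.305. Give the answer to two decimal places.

11.17 weight percent

M((Mg₀.₈₂Fe₀.₁₈)CO₃) = 89.990 g/mol.
Fe contributes 0.18 × 55.845 = 10.052 g per mole.
10.052/89.990 = 0.1117 → 11.17%.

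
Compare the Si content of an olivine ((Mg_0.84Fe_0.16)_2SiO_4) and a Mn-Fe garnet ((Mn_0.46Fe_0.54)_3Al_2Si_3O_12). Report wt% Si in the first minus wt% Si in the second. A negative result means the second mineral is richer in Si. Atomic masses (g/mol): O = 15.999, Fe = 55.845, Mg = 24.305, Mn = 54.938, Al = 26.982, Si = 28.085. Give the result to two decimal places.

1.66 percentage points

M((Mg_0.84Fe_0.16)_2SiO_4) = 150.784 g/mol, so wt% Si = 28.085/150.784 × 100 = 18.63%.
M((Mn_0.46Fe_0.54)_3Al_2Si_3O_12) = 496.490 g/mol, so wt% Si = 84.255/496.490 × 100 = 16.97%.
18.63 − 16.97 = 1.66 pp.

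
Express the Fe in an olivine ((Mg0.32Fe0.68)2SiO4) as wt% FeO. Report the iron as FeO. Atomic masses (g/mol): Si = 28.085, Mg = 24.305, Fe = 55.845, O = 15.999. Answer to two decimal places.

53.22 wt%

Formula mass = 183.585 g/mol.
1.36 Fe → 1.3600 mol FeO per formula unit; M(FeO) = 71.844, so FeO mass = 97.708 g.
97.708/183.585 × 100 = 53.22 wt%.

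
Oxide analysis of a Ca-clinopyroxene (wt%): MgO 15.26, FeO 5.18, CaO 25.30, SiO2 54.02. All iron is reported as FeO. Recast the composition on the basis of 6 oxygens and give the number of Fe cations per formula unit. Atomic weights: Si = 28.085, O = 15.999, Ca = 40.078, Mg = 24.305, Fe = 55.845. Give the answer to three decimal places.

0.160 Fe apfu

MgO: 15.26/40.304 = 0.37862 mol → 0.37862 mol Mg, 0.37862 mol O.
FeO: 5.18/71.844 = 0.07210 mol → 0.07210 mol Fe, 0.07210 mol O.
CaO: 25.30/56.077 = 0.45117 mol → 0.45117 mol Ca, 0.45117 mol O.
SiO2: 54.02/60.083 = 0.89909 mol → 0.89909 mol Si, 1.79818 mol O.
Total oxygen = 2.70007 mol. Normalization factor = 6/2.70007 = 2.22216.
Fe per 6 O = 0.07210 × 2.22216 = 0.160.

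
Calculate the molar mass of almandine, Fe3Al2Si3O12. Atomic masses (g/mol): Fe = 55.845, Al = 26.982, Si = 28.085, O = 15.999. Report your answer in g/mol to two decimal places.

497.74 g/mol

M = 3×55.845 + 2×26.982 + 3×28.085 + 12×15.999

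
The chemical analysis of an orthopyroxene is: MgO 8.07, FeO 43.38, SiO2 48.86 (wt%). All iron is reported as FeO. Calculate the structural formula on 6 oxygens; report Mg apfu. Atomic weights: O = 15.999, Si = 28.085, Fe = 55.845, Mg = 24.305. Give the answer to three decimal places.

0.494 Mg apfu

MgO: 8.07/40.304 = 0.20023 mol → 0.20023 mol Mg, 0.20023 mol O.
FeO: 43.38/71.844 = 0.60381 mol → 0.60381 mol Fe, 0.60381 mol O.
SiO2: 48.86/60.083 = 0.81321 mol → 0.81321 mol Si, 1.62642 mol O.
Total oxygen = 2.43046 mol. Normalization factor = 6/2.43046 = 2.46867.
Mg per 6 O = 0.20023 × 2.46867 = 0.494.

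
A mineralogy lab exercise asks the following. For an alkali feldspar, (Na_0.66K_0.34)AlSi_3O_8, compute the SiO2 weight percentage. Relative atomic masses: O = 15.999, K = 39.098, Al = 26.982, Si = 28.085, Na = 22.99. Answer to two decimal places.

67.33 wt%

Molar mass of (Na_0.66K_0.34)AlSi_3O_8 = 0.66×22.99 + 0.34×39.098 + 1×26.982 + 3×28.085 + 8×15.999 = 267.696 g/mol.
Each formula unit contains 3 Si, equivalent to 3/1 = 3.0000 mol SiO2.
M(SiO2) = 1×28.085 + 2×15.999 = 60.083 g/mol.
Mass of SiO2 per formula unit = 3.0000 × 60.083 = 180.249 g.
SiO2 wt% = 180.249 / 267.696 × 100 = 67.33%.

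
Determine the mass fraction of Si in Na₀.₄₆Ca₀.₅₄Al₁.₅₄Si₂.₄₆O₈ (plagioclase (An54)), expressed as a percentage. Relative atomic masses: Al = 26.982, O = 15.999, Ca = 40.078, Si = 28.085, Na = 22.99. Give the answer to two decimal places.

Molar mass of Na₀.₄₆Ca₀.₅₄Al₁.₅₄Si₂.₄₆O₈: 0.46×22.99 + 0.54×40.078 + 1.54×26.982 + 2.46×28.085 + 8×15.999 = 270.851 g/mol.
Mass of Si per formula unit: 2.46 × 28.085 = 69.089 g.
Weight fraction Si = 69.089 / 270.851 = 0.2551.

25.51 weight percent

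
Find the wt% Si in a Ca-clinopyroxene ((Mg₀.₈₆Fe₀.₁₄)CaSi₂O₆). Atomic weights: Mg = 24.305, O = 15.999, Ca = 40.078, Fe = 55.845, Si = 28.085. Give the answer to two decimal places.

25.42 wt%

M((Mg₀.₈₆Fe₀.₁₄)CaSi₂O₆) = 220.963 g/mol.
Si contributes 2 × 28.085 = 56.170 g per mole.
56.170/220.963 = 0.2542 → 25.42%.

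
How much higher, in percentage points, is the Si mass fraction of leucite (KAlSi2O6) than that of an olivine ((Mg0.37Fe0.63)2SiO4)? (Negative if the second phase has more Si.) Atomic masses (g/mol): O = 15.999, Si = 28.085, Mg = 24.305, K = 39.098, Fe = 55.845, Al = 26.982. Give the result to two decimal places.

First mineral: 56.170 g Si in 218.244 g formula = 25.74 wt% Si.
Second mineral: 28.085 g Si in 180.431 g formula = 15.57 wt% Si.
25.74% − 15.57% gives a difference of 10.17 percentage points.

10.17 percentage points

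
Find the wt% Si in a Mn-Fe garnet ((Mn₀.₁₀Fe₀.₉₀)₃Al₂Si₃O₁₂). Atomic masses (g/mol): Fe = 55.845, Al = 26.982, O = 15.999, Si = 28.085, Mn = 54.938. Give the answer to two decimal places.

16.94 wt%

M((Mn₀.₁₀Fe₀.₉₀)₃Al₂Si₃O₁₂) = 497.470 g/mol.
Si contributes 3 × 28.085 = 84.255 g per mole.
84.255/497.470 = 0.1694 → 16.94%.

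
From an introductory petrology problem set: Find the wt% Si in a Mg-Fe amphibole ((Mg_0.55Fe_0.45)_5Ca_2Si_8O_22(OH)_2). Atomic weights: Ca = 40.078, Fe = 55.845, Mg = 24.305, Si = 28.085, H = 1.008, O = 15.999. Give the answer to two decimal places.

Formula mass = 2.75*24.305 + 2.25*55.845 + 2*40.078 + 8*28.085 + 24*15.999 + 2*1.008 = 883.318 g/mol, of which 224.680 g is Si.
So Si makes up 224.680/883.318 = 0.2544 of the mass, i.e. 25.44%.

25.44 wt%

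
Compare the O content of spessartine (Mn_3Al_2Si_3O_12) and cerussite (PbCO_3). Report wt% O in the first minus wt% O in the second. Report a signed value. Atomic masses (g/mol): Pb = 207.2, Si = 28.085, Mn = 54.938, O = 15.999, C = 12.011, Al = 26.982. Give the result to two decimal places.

First mineral: 191.988 g O in 495.021 g formula = 38.78 wt% O.
Second mineral: 47.997 g O in 267.208 g formula = 17.96 wt% O.
38.78% − 17.96% gives a difference of 20.82 percentage points.

20.82 percentage points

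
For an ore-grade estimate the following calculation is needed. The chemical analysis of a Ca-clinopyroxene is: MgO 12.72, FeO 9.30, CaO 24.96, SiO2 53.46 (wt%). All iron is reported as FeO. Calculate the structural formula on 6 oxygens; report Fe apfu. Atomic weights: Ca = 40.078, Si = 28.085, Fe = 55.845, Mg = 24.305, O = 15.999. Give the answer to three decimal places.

0.291 Fe apfu

MgO (M=40.304): mol = 0.31560; Mg = 0.31560, O = 0.31560.
FeO (M=71.844): mol = 0.12945; Fe = 0.12945, O = 0.12945.
CaO (M=56.077): mol = 0.44510; Ca = 0.44510, O = 0.44510.
SiO2 (M=60.083): mol = 0.88977; Si = 0.88977, O = 1.77954.
ΣO = 2.66969; factor = 6/ΣO = 2.24745.
Fe apfu = 0.12945 × 2.24745 = 0.291.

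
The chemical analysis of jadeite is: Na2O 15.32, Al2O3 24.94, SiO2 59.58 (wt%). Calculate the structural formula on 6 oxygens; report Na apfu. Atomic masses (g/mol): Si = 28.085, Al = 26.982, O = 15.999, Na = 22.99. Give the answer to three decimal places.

1.001 Na apfu

Na2O: 15.32/61.979 = 0.24718 mol → 0.49436 mol Na, 0.24718 mol O.
Al2O3: 24.94/101.961 = 0.24460 mol → 0.48920 mol Al, 0.73380 mol O.
SiO2: 59.58/60.083 = 0.99163 mol → 0.99163 mol Si, 1.98326 mol O.
Total oxygen = 2.96424 mol. Normalization factor = 6/2.96424 = 2.02413.
Na per 6 O = 0.49436 × 2.02413 = 1.001.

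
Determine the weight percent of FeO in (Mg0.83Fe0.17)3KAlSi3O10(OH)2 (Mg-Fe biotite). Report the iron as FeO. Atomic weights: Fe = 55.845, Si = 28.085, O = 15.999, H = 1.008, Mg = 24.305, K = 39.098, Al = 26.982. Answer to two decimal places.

Formula mass = 433.339 g/mol.
0.51 Fe → 0.5100 mol FeO per formula unit; M(FeO) = 71.844, so FeO mass = 36.640 g.
36.640/433.339 × 100 = 8.46 wt%.

8.46 wt%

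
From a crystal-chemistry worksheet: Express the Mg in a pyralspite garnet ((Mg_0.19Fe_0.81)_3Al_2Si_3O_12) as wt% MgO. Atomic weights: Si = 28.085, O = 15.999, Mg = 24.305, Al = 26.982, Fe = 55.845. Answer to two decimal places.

4.79 wt%

M((Mg_0.19Fe_0.81)_3Al_2Si_3O_12) = 479.764 g/mol; M(MgO) = 40.304 g/mol.
Moles MgO per formula unit = 0.57 Mg ÷ 1 = 0.5700.
MgO fraction = (0.5700 × 40.304) / 479.764 = 22.973/479.764 = 0.0479.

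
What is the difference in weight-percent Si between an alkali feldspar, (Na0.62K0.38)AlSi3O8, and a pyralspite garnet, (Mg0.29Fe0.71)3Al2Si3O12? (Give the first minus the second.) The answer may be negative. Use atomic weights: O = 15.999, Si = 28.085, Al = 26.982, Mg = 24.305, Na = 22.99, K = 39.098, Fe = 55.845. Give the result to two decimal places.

13.48 percentage points

M((Na0.62K0.38)AlSi3O8) = 268.340 g/mol, so wt% Si = 84.255/268.340 × 100 = 31.40%.
M((Mg0.29Fe0.71)3Al2Si3O12) = 470.302 g/mol, so wt% Si = 84.255/470.302 × 100 = 17.92%.
31.40 − 17.92 = 13.48 pp.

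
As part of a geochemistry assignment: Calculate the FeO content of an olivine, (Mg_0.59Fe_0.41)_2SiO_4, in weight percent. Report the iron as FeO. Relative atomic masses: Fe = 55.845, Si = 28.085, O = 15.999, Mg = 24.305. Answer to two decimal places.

Molar mass of (Mg_0.59Fe_0.41)_2SiO_4 = 1.18*24.305 + 0.82*55.845 + 1*28.085 + 4*15.999 = 166.554 g/mol.
Each formula unit contains 0.82 Fe, equivalent to 0.82/1 = 0.8200 mol FeO.
M(FeO) = 1×55.845 + 1×15.999 = 71.844 g/mol.
Mass of FeO per formula unit = 0.8200 × 71.844 = 58.912 g.
FeO wt% = 58.912 / 166.554 × 100 = 35.37%.

35.37 wt%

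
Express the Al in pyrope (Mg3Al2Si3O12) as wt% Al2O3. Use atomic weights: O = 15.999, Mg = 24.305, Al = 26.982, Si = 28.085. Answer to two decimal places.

25.29 wt%

M(Mg3Al2Si3O12) = 403.122 g/mol; M(Al2O3) = 101.961 g/mol.
Moles Al2O3 per formula unit = 2 Al ÷ 2 = 1.0000.
Al2O3 fraction = (1.0000 × 101.961) / 403.122 = 101.961/403.122 = 0.2529.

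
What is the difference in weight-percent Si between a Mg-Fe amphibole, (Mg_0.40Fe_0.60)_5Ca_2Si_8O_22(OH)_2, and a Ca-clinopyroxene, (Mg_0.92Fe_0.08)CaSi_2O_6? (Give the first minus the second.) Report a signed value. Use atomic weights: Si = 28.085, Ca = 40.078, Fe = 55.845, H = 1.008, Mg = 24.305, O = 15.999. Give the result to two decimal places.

-0.87 percentage points

M((Mg_0.40Fe_0.60)_5Ca_2Si_8O_22(OH)_2) = 906.973 g/mol, so wt% Si = 224.680/906.973 × 100 = 24.77%.
M((Mg_0.92Fe_0.08)CaSi_2O_6) = 219.070 g/mol, so wt% Si = 56.170/219.070 × 100 = 25.64%.
24.77 − 25.64 = -0.87 pp.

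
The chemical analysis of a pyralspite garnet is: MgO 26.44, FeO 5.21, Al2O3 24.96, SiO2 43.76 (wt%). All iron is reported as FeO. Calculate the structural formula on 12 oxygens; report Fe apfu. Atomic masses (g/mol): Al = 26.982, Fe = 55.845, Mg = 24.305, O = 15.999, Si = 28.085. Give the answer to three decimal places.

26.44 wt% MgO ÷ 40.304 g/mol = 0.65601 mol, giving 0.65601 Mg and 0.65601 O.
5.21 wt% FeO ÷ 71.844 g/mol = 0.07252 mol, giving 0.07252 Fe and 0.07252 O.
24.96 wt% Al2O3 ÷ 101.961 g/mol = 0.24480 mol, giving 0.48960 Al and 0.73440 O.
43.76 wt% SiO2 ÷ 60.083 g/mol = 0.72833 mol, giving 0.72833 Si and 1.45666 O.
Oxygen sums to 2.91959; scaling by 12/2.91959 = 4.11017 puts the formula on 12 O.
Fe: 0.07252 × 4.11017 = 0.298 atoms per formula unit.

0.298 Fe apfu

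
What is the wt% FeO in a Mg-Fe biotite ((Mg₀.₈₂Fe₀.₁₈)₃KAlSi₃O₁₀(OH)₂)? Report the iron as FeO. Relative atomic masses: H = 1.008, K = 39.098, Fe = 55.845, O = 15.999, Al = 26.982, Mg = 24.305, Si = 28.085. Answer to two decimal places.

Molar mass of (Mg₀.₈₂Fe₀.₁₈)₃KAlSi₃O₁₀(OH)₂ = 2.46*24.305 + 0.54*55.845 + 1*39.098 + 1*26.982 + 3*28.085 + 12*15.999 + 2*1.008 = 434.286 g/mol.
Each formula unit contains 0.54 Fe, equivalent to 0.54/1 = 0.5400 mol FeO.
M(FeO) = 1×55.845 + 1×15.999 = 71.844 g/mol.
Mass of FeO per formula unit = 0.5400 × 71.844 = 38.796 g.
FeO wt% = 38.796 / 434.286 × 100 = 8.93%.

8.93 wt%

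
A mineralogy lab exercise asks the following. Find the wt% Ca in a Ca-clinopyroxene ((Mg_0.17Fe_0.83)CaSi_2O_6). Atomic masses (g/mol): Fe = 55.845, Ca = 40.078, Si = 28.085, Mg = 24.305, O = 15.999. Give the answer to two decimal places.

Molar mass of (Mg_0.17Fe_0.83)CaSi_2O_6: 0.17·24.305 + 0.83·55.845 + 1·40.078 + 2·28.085 + 6·15.999 = 242.725 g/mol.
Mass of Ca per formula unit: 1 × 40.078 = 40.078 g.
Weight fraction Ca = 40.078 / 242.725 = 0.1651.

16.51 weight percent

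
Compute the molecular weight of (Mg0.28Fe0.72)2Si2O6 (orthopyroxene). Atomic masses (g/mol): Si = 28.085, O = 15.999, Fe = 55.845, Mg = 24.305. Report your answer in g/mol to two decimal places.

246.19 g/mol

Mg: 0.56 × 24.305 = 13.6108
Fe: 1.44 × 55.845 = 80.4168
Si: 2 × 28.085 = 56.1700
O: 6 × 15.999 = 95.9940
Summing the contributions gives the formula mass.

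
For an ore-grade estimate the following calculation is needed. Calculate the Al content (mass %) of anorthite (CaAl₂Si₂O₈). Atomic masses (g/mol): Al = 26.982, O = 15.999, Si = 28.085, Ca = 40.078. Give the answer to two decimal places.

Molar mass of CaAl₂Si₂O₈: 1×40.078 + 2×26.982 + 2×28.085 + 8×15.999 = 278.204 g/mol.
Mass of Al per formula unit: 2 × 26.982 = 53.964 g.
Weight fraction Al = 53.964 / 278.204 = 0.1940.

19.40 mass %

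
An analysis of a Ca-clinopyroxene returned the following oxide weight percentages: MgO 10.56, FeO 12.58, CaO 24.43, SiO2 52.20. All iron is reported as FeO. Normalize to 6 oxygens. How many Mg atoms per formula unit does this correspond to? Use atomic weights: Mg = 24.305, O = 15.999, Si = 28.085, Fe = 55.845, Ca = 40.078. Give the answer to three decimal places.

10.56 wt% MgO ÷ 40.304 g/mol = 0.26201 mol, giving 0.26201 Mg and 0.26201 O.
12.58 wt% FeO ÷ 71.844 g/mol = 0.17510 mol, giving 0.17510 Fe and 0.17510 O.
24.43 wt% CaO ÷ 56.077 g/mol = 0.43565 mol, giving 0.43565 Ca and 0.43565 O.
52.20 wt% SiO2 ÷ 60.083 g/mol = 0.86880 mol, giving 0.86880 Si and 1.73760 O.
Oxygen sums to 2.61036; scaling by 6/2.61036 = 2.29853 puts the formula on 6 O.
Mg: 0.26201 × 2.29853 = 0.602 atoms per formula unit.

0.602 Mg apfu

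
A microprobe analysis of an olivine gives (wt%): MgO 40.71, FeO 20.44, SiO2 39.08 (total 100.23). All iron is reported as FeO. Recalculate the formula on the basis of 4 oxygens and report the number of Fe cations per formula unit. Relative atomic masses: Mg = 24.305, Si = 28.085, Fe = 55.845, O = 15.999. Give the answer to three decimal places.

MgO: 40.71/40.304 = 1.01007 mol → 1.01007 mol Mg, 1.01007 mol O.
FeO: 20.44/71.844 = 0.28451 mol → 0.28451 mol Fe, 0.28451 mol O.
SiO2: 39.08/60.083 = 0.65043 mol → 0.65043 mol Si, 1.30086 mol O.
Total oxygen = 2.59544 mol. Normalization factor = 4/2.59544 = 1.54116.
Fe per 4 O = 0.28451 × 1.54116 = 0.438.

0.438 Fe apfu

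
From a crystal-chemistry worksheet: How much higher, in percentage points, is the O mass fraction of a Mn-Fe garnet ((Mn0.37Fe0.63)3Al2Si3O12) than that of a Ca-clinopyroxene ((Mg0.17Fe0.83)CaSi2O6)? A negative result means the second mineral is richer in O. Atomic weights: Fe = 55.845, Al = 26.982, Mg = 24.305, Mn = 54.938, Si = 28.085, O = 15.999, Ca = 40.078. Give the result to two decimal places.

-0.90 percentage points

First mineral: 191.988 g O in 496.735 g formula = 38.65 wt% O.
Second mineral: 95.994 g O in 242.725 g formula = 39.55 wt% O.
38.65% − 39.55% gives a difference of -0.90 percentage points.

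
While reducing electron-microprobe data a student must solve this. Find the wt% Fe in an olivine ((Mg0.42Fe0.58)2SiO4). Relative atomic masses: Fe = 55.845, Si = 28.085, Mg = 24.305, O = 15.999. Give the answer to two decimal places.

M((Mg0.42Fe0.58)2SiO4) = 177.277 g/mol.
Fe contributes 1.16 × 55.845 = 64.780 g per mole.
64.780/177.277 = 0.3654 → 36.54%.

36.54 wt%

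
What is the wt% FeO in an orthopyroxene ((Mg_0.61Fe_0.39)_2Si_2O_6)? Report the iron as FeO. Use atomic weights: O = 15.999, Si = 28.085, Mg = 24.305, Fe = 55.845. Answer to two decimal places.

Formula mass = 225.375 g/mol.
0.78 Fe → 0.7800 mol FeO per formula unit; M(FeO) = 71.844, so FeO mass = 56.038 g.
56.038/225.375 × 100 = 24.86 wt%.

24.86 wt%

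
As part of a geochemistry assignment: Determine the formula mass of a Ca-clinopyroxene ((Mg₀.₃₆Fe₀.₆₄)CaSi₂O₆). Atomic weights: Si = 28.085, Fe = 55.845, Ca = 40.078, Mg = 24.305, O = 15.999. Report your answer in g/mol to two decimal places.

Mg: 0.36 × 24.305 = 8.7498
Fe: 0.64 × 55.845 = 35.7408
Ca: 1 × 40.078 = 40.0780
Si: 2 × 28.085 = 56.1700
O: 6 × 15.999 = 95.9940
Summing the contributions gives the formula mass.

236.73 g/mol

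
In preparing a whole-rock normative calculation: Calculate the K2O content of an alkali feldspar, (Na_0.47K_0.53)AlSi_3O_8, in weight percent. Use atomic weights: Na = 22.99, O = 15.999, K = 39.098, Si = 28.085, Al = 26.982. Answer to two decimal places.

9.22 wt%

M((Na_0.47K_0.53)AlSi_3O_8) = 270.756 g/mol; M(K2O) = 94.195 g/mol.
Moles K2O per formula unit = 0.53 K ÷ 2 = 0.2650.
K2O fraction = (0.2650 × 94.195) / 270.756 = 24.962/270.756 = 0.0922.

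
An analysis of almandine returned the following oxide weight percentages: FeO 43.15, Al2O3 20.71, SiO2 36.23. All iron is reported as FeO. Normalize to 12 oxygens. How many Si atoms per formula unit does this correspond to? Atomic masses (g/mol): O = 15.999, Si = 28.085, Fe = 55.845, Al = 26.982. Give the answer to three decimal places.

2.995 Si apfu

43.15 wt% FeO ÷ 71.844 g/mol = 0.60061 mol, giving 0.60061 Fe and 0.60061 O.
20.71 wt% Al2O3 ÷ 101.961 g/mol = 0.20312 mol, giving 0.40624 Al and 0.60936 O.
36.23 wt% SiO2 ÷ 60.083 g/mol = 0.60300 mol, giving 0.60300 Si and 1.20600 O.
Oxygen sums to 2.41597; scaling by 12/2.41597 = 4.96695 puts the formula on 12 O.
Si: 0.60300 × 4.96695 = 2.995 atoms per formula unit.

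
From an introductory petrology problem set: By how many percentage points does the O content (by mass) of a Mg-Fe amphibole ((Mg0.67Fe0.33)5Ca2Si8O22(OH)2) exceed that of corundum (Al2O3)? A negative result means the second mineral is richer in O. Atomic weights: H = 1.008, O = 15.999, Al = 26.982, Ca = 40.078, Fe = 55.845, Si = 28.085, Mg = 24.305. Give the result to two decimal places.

-2.65 percentage points

First mineral: 383.976 g O in 864.394 g formula = 44.42 wt% O.
Second mineral: 47.997 g O in 101.961 g formula = 47.07 wt% O.
44.42% − 47.07% gives a difference of -2.65 percentage points.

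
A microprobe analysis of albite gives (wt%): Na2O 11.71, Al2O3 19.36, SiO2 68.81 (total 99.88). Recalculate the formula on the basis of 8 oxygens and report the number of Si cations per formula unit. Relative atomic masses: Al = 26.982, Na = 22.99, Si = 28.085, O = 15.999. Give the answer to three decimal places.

3.005 Si apfu

Na2O (M=61.979): mol = 0.18893; Na = 0.37786, O = 0.18893.
Al2O3 (M=101.961): mol = 0.18988; Al = 0.37976, O = 0.56964.
SiO2 (M=60.083): mol = 1.14525; Si = 1.14525, O = 2.29050.
ΣO = 3.04907; factor = 8/ΣO = 2.62375.
Si apfu = 1.14525 × 2.62375 = 3.005.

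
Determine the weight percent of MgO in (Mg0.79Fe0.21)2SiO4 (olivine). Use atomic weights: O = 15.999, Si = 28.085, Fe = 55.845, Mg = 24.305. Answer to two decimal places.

Formula mass = 153.938 g/mol.
1.58 Mg → 1.5800 mol MgO per formula unit; M(MgO) = 40.304, so MgO mass = 63.680 g.
63.680/153.938 × 100 = 41.37 wt%.

41.37 wt%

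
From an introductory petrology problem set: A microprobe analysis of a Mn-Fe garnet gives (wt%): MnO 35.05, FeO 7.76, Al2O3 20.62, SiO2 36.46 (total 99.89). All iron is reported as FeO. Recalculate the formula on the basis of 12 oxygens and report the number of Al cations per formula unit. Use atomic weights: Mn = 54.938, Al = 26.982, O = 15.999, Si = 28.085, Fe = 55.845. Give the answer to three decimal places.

35.05 wt% MnO ÷ 70.937 g/mol = 0.49410 mol, giving 0.49410 Mn and 0.49410 O.
7.76 wt% FeO ÷ 71.844 g/mol = 0.10801 mol, giving 0.10801 Fe and 0.10801 O.
20.62 wt% Al2O3 ÷ 101.961 g/mol = 0.20223 mol, giving 0.40446 Al and 0.60669 O.
36.46 wt% SiO2 ÷ 60.083 g/mol = 0.60683 mol, giving 0.60683 Si and 1.21366 O.
Oxygen sums to 2.42246; scaling by 12/2.42246 = 4.95364 puts the formula on 12 O.
Al: 0.40446 × 4.95364 = 2.004 atoms per formula unit.

2.004 Al apfu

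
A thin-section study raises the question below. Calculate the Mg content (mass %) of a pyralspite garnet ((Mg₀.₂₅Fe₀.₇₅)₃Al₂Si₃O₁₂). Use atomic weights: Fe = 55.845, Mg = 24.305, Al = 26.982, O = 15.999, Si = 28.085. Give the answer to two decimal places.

Formula mass = 0.75·24.305 + 2.25·55.845 + 2·26.982 + 3·28.085 + 12·15.999 = 474.087 g/mol, of which 18.229 g is Mg.
So Mg makes up 18.229/474.087 = 0.0385 of the mass, i.e. 3.85%.

3.85 mass %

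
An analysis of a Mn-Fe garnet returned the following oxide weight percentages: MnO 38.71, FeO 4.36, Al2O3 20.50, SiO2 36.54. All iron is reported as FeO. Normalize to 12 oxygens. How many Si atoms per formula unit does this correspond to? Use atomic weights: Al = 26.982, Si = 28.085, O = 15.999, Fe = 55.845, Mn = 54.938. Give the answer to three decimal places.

3.008 Si apfu

38.71 wt% MnO ÷ 70.937 g/mol = 0.54570 mol, giving 0.54570 Mn and 0.54570 O.
4.36 wt% FeO ÷ 71.844 g/mol = 0.06069 mol, giving 0.06069 Fe and 0.06069 O.
20.50 wt% Al2O3 ÷ 101.961 g/mol = 0.20106 mol, giving 0.40212 Al and 0.60318 O.
36.54 wt% SiO2 ÷ 60.083 g/mol = 0.60816 mol, giving 0.60816 Si and 1.21632 O.
Oxygen sums to 2.42589; scaling by 12/2.42589 = 4.94664 puts the formula on 12 O.
Si: 0.60816 × 4.94664 = 3.008 atoms per formula unit.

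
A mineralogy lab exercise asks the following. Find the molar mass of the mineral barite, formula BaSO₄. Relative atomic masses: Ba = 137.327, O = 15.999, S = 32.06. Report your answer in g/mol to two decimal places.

233.38 g/mol

M = 1·137.327 + 1·32.06 + 4·15.999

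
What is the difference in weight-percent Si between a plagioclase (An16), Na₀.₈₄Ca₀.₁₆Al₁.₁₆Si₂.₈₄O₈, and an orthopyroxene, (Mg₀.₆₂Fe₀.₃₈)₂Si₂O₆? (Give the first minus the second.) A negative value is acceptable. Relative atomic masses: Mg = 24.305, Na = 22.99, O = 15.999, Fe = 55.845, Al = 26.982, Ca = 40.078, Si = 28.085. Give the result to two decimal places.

5.13 percentage points

First mineral: 79.761 g Si in 264.777 g formula = 30.12 wt% Si.
Second mineral: 56.170 g Si in 224.744 g formula = 24.99 wt% Si.
30.12% − 24.99% gives a difference of 5.13 percentage points.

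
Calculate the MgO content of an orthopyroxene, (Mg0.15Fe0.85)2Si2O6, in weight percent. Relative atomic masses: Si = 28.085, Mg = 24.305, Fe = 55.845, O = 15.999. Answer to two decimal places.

4.75 wt%

Formula mass = 254.392 g/mol.
0.30 Mg → 0.3000 mol MgO per formula unit; M(MgO) = 40.304, so MgO mass = 12.091 g.
12.091/254.392 × 100 = 4.75 wt%.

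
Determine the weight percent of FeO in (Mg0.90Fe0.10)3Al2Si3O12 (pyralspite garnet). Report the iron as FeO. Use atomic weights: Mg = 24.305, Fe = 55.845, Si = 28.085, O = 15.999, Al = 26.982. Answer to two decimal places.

Molar mass of (Mg0.90Fe0.10)3Al2Si3O12 = 2.70*24.305 + 0.30*55.845 + 2*26.982 + 3*28.085 + 12*15.999 = 412.584 g/mol.
Each formula unit contains 0.30 Fe, equivalent to 0.30/1 = 0.3000 mol FeO.
M(FeO) = 1×55.845 + 1×15.999 = 71.844 g/mol.
Mass of FeO per formula unit = 0.3000 × 71.844 = 21.553 g.
FeO wt% = 21.553 / 412.584 × 100 = 5.22%.

5.22 wt%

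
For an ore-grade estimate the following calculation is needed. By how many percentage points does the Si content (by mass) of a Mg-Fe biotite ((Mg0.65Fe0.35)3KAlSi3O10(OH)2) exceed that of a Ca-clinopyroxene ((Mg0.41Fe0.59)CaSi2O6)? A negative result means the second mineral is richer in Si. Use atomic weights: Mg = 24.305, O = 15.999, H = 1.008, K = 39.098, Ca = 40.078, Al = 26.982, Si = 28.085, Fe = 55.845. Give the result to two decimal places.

-5.18 percentage points

M((Mg0.65Fe0.35)3KAlSi3O10(OH)2) = 450.371 g/mol, so wt% Si = 84.255/450.371 × 100 = 18.71%.
M((Mg0.41Fe0.59)CaSi2O6) = 235.156 g/mol, so wt% Si = 56.170/235.156 × 100 = 23.89%.
18.71 − 23.89 = -5.18 pp.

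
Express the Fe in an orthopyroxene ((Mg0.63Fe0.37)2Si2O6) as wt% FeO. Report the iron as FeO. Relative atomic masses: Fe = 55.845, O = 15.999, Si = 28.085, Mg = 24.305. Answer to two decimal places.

23.72 wt%

Molar mass of (Mg0.63Fe0.37)2Si2O6 = 1.26·24.305 + 0.74·55.845 + 2·28.085 + 6·15.999 = 224.114 g/mol.
Each formula unit contains 0.74 Fe, equivalent to 0.74/1 = 0.7400 mol FeO.
M(FeO) = 1×55.845 + 1×15.999 = 71.844 g/mol.
Mass of FeO per formula unit = 0.7400 × 71.844 = 53.165 g.
FeO wt% = 53.165 / 224.114 × 100 = 23.72%.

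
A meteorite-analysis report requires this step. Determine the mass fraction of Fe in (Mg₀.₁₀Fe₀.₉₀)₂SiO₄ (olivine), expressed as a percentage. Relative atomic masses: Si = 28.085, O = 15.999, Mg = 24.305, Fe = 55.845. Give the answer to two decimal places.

50.91 mass %

Formula mass = 0.20·24.305 + 1.80·55.845 + 1·28.085 + 4·15.999 = 197.463 g/mol, of which 100.521 g is Fe.
So Fe makes up 100.521/197.463 = 0.5091 of the mass, i.e. 50.91%.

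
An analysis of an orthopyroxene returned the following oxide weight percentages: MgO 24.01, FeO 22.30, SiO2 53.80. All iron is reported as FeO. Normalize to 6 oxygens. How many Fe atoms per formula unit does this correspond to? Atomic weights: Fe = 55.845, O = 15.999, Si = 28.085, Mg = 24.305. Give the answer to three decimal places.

0.691 Fe apfu

24.01 wt% MgO ÷ 40.304 g/mol = 0.59572 mol, giving 0.59572 Mg and 0.59572 O.
22.30 wt% FeO ÷ 71.844 g/mol = 0.31039 mol, giving 0.31039 Fe and 0.31039 O.
53.80 wt% SiO2 ÷ 60.083 g/mol = 0.89543 mol, giving 0.89543 Si and 1.79086 O.
Oxygen sums to 2.69697; scaling by 6/2.69697 = 2.22472 puts the formula on 6 O.
Fe: 0.31039 × 2.22472 = 0.691 atoms per formula unit.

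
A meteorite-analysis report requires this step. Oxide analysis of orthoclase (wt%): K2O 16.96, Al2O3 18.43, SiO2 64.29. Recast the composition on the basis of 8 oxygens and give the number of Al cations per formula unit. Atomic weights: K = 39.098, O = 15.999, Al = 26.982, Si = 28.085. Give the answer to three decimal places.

1.010 Al apfu

16.96 wt% K2O ÷ 94.195 g/mol = 0.18005 mol, giving 0.36010 K and 0.18005 O.
18.43 wt% Al2O3 ÷ 101.961 g/mol = 0.18076 mol, giving 0.36152 Al and 0.54228 O.
64.29 wt% SiO2 ÷ 60.083 g/mol = 1.07002 mol, giving 1.07002 Si and 2.14004 O.
Oxygen sums to 2.86237; scaling by 8/2.86237 = 2.79489 puts the formula on 8 O.
Al: 0.36152 × 2.79489 = 1.010 atoms per formula unit.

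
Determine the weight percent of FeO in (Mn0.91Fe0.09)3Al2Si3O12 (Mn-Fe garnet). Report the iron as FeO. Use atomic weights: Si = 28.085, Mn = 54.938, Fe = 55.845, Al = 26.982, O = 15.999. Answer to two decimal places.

3.92 wt%

Molar mass of (Mn0.91Fe0.09)3Al2Si3O12 = 2.73*54.938 + 0.27*55.845 + 2*26.982 + 3*28.085 + 12*15.999 = 495.266 g/mol.
Each formula unit contains 0.27 Fe, equivalent to 0.27/1 = 0.2700 mol FeO.
M(FeO) = 1×55.845 + 1×15.999 = 71.844 g/mol.
Mass of FeO per formula unit = 0.2700 × 71.844 = 19.398 g.
FeO wt% = 19.398 / 495.266 × 100 = 3.92%.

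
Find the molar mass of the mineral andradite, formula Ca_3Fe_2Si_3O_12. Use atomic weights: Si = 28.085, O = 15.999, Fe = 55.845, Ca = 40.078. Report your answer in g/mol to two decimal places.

508.17 g/mol

The formula mass is the sum 3×40.078 + 2×55.845 + 3×28.085 + 12×15.999.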